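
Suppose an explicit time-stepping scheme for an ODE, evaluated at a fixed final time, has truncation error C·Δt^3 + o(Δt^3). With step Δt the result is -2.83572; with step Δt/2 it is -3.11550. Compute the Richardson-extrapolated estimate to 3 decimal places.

The leading error scales as Δt^3; refining by a factor of 2 reduces it by 2^3 = 8.
Extrapolated value = (8·A(Δt/2) − A(Δt)) / (8 − 1)
= (8·(-3.11550) − (-2.83572)) / 7
= -22.08828 / 7 = -3.15547

-3.155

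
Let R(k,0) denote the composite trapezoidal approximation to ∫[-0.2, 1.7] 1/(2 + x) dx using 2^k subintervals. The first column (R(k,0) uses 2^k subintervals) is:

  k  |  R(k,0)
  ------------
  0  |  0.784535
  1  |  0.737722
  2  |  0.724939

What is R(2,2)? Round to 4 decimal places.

0.7206

Richardson extrapolation on the trapezoidal column (denominator 4−1=3):
R(1,1) = (4·0.737722 − 0.784535) / 3 = 0.722118
R(2,1) = (4·0.724939 − 0.737722) / 3 = 0.720678
R(2,2) = 0.720678 + (0.720678 − 0.722118)/15 = 0.720582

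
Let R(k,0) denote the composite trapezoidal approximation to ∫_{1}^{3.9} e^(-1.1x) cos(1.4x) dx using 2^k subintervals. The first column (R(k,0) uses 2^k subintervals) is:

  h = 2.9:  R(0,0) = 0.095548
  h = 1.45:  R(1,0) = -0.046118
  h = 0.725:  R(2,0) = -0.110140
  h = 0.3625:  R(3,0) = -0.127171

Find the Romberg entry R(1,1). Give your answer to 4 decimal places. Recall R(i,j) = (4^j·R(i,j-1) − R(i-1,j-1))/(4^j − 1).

Richardson extrapolation on the trapezoidal column (denominator 4−1=3):
R(1,1) = (4·(-0.046118) − 0.095548) / 3 = -0.093340

-0.0933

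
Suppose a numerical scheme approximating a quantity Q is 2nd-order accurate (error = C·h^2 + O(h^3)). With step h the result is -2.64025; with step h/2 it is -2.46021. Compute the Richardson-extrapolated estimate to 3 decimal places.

-2.400

Extrapolated value = (4·A(h/2) − A(h)) / (4 − 1)
= (4·(-2.46021) − (-2.64025)) / 3
= -7.20059 / 3 = -2.40020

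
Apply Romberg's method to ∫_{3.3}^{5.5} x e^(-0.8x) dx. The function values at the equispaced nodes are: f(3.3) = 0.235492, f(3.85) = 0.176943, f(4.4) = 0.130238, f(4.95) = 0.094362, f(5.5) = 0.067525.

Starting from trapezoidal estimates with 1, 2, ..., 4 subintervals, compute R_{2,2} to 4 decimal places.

0.3023

R_{0,0} (trapezoid, 1 panel, h=2.2000): 0.333319
R_{1,0} (trapezoid, 2 panels, h=1.1000): 0.309921
R_{2,0} (trapezoid, 4 panels, h=0.5500): 0.304178
R_{1,1} = 0.309921 + (0.309921 − 0.333319)/3 = 0.302122
R_{2,1} = 0.304178 + (0.304178 − 0.309921)/3 = 0.302264
R_{2,2} = 0.302264 + (0.302264 − 0.302122)/15 = 0.302273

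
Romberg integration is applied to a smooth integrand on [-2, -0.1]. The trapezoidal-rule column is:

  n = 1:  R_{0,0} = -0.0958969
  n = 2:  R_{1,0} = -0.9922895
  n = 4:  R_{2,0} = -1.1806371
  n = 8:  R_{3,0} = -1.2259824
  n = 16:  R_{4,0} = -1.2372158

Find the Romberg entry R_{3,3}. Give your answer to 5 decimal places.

-1.24095

Richardson extrapolation on the trapezoidal column (denominator 4−1=3):
R_{1,1} = -0.9922895 + (-0.9922895 − (-0.0958969))/3 = -1.2910870
R_{2,1} = (4·(-1.1806371) − (-0.9922895)) / 3 = -1.2434196
R_{3,1} = (4·(-1.2259824) − (-1.1806371)) / 3 = -1.2410975
R_{2,2} = -1.2434196 + (-1.2434196 − (-1.2910870))/15 = -1.2402418
R_{3,2} = -1.2410975 + (-1.2410975 − (-1.2434196))/15 = -1.2409427
R_{3,3} = (64·(-1.2409427) − (-1.2402418)) / 63 = -1.2409538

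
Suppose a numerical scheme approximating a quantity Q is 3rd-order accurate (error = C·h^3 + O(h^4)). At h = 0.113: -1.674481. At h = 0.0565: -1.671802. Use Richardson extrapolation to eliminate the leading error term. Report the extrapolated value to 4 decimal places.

-1.6714

The leading error scales as h^3; refining by a factor of 2 reduces it by 2^3 = 8.
Extrapolated value = (8·A(h/2) − A(h)) / (8 − 1)
= (8·(-1.671802) − (-1.674481)) / 7
= -11.699935 / 7 = -1.671419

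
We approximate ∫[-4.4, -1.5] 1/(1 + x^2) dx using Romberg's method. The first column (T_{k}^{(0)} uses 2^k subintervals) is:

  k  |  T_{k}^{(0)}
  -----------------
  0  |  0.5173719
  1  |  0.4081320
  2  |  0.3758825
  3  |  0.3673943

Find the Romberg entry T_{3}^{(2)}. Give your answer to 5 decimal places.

0.36453

Richardson extrapolation on the trapezoidal column (denominator 4−1=3):
T_{2}^{(1)} = 0.3758825 + (0.3758825 − 0.4081320)/3 = 0.3651327
T_{3}^{(1)} = 0.3673943 + (0.3673943 − 0.3758825)/3 = 0.3645649
T_{3}^{(2)} = (16·0.3645649 − 0.3651327) / 15 = 0.3645270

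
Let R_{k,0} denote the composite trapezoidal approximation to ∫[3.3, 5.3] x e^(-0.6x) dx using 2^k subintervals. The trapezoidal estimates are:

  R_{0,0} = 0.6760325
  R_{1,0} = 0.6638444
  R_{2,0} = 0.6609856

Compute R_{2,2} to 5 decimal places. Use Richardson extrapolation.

0.66005

R_{1,1} = (4·0.6638444 − 0.6760325) / 3 = 0.6597817
R_{2,1} = 0.6609856 + (0.6609856 − 0.6638444)/3 = 0.6600327
R_{2,2} = (16·0.6600327 − 0.6597817) / 15 = 0.6600494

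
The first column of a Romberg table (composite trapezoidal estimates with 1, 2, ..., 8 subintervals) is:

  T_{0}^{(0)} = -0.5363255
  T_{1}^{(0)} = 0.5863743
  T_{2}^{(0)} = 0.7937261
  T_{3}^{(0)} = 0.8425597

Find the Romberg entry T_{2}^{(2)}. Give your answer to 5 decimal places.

0.85633

Richardson extrapolation on the trapezoidal column (denominator 4−1=3):
T_{1}^{(1)} = 0.5863743 + (0.5863743 − (-0.5363255))/3 = 0.9606076
T_{2}^{(1)} = (4·0.7937261 − 0.5863743) / 3 = 0.8628434
T_{2}^{(2)} = (16·0.8628434 − 0.9606076) / 15 = 0.8563258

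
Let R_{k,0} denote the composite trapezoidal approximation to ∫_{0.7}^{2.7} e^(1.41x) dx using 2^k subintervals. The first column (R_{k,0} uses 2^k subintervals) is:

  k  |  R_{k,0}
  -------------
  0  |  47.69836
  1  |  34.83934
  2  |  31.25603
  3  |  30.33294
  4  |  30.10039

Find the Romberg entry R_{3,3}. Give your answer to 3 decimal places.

R_{1,1} = 34.83934 + (34.83934 − 47.69836)/3 = 30.55300
R_{2,1} = (4·31.25603 − 34.83934) / 3 = 30.06159
R_{3,1} = 30.33294 + (30.33294 − 31.25603)/3 = 30.02524
R_{2,2} = (16·30.06159 − 30.55300) / 15 = 30.02883
R_{3,2} = (16·30.02524 − 30.06159) / 15 = 30.02282
R_{3,3} = 30.02282 + (30.02282 − 30.02883)/63 = 30.02272

30.023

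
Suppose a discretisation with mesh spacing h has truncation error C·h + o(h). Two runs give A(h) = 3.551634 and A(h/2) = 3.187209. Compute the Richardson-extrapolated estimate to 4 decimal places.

Extrapolated value = (2·A(h/2) − A(h)) / (2 − 1)
= (2·3.187209 − 3.551634) / 1
= 2.822784 / 1 = 2.822784

2.8228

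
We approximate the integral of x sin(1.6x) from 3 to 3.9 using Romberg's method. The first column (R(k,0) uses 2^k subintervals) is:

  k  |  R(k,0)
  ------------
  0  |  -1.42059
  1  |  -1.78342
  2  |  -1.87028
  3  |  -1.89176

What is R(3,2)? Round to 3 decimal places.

-1.899

Richardson extrapolation on the trapezoidal column (denominator 4−1=3):
R(2,1) = (4·(-1.87028) − (-1.78342)) / 3 = -1.89923
R(3,1) = (4·(-1.89176) − (-1.87028)) / 3 = -1.89892
R(3,2) = -1.89892 + (-1.89892 − (-1.89923))/15 = -1.89890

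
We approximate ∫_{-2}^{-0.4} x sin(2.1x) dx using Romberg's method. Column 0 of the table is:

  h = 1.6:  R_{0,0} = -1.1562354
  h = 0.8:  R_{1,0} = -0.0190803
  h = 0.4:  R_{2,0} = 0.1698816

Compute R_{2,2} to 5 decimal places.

Richardson extrapolation on the trapezoidal column (denominator 4−1=3):
R_{1,1} = -0.0190803 + (-0.0190803 − (-1.1562354))/3 = 0.3599714
R_{2,1} = (4·0.1698816 − (-0.0190803)) / 3 = 0.2328689
R_{2,2} = 0.2328689 + (0.2328689 − 0.3599714)/15 = 0.2243954
(Column j=1 coincides with Simpson's rule on the same nodes.)

0.22440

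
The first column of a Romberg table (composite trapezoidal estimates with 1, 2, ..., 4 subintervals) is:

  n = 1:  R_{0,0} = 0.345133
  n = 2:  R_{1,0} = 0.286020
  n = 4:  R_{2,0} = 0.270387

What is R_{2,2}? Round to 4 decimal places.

0.2651

R_{1,1} = 0.286020 + (0.286020 − 0.345133)/3 = 0.266316
R_{2,1} = (4·0.270387 − 0.286020) / 3 = 0.265176
R_{2,2} = 0.265176 + (0.265176 − 0.266316)/15 = 0.265100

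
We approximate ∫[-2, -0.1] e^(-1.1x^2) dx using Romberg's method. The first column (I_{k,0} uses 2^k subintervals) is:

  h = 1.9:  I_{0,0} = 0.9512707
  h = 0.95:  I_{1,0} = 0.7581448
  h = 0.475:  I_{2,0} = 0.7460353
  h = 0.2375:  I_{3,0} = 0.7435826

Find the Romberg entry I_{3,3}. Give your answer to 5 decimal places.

0.74278

Richardson extrapolation on the trapezoidal column (denominator 4−1=3):
I_{1,1} = (4·0.7581448 − 0.9512707) / 3 = 0.6937695
I_{2,1} = (4·0.7460353 − 0.7581448) / 3 = 0.7419988
I_{3,1} = 0.7435826 + (0.7435826 − 0.7460353)/3 = 0.7427650
I_{2,2} = 0.7419988 + (0.7419988 − 0.6937695)/15 = 0.7452141
I_{3,2} = 0.7427650 + (0.7427650 − 0.7419988)/15 = 0.7428161
I_{3,3} = 0.7428161 + (0.7428161 − 0.7452141)/63 = 0.7427780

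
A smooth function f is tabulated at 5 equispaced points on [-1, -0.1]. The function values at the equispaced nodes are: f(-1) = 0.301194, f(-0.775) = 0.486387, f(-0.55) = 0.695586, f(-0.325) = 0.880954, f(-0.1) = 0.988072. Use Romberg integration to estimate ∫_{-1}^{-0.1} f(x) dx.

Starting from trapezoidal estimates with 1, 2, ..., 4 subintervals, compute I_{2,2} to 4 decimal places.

0.6113

I_{0,0} (trapezoid, 1 panel, h=0.9000): 0.580170
I_{1,0} (trapezoid, 2 panels, h=0.4500): 0.603099
I_{2,0} (trapezoid, 4 panels, h=0.2250): 0.609201
I_{1,1} = 0.603099 + (0.603099 − 0.580170)/3 = 0.610742
I_{2,1} = 0.609201 + (0.609201 − 0.603099)/3 = 0.611235
I_{2,2} = 0.611235 + (0.611235 − 0.610742)/15 = 0.611268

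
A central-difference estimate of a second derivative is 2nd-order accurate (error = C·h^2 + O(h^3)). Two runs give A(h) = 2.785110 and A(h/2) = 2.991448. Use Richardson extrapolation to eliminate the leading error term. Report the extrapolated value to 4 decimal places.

The leading error scales as h^2; refining by a factor of 2 reduces it by 2^2 = 4.
Extrapolated value = (4·A(h/2) − A(h)) / (4 − 1)
= (4·2.991448 − 2.785110) / 3
= 9.180682 / 3 = 3.060227

3.0602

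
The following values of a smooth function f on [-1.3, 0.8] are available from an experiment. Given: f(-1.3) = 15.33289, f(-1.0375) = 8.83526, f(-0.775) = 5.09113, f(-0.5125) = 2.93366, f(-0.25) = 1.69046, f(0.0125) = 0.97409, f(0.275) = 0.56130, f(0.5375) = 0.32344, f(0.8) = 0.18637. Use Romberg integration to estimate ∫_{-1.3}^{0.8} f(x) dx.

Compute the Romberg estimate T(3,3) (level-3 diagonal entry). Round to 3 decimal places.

T(0,0) (trapezoid, 1 panel, h=2.1000): 16.29522
T(1,0) (trapezoid, 2 panels, h=1.0500): 9.92259
T(2,0) (trapezoid, 4 panels, h=0.5250): 7.92882
T(3,0) (trapezoid, 8 panels, h=0.2625): 7.39435
T(1,1) = 9.92259 + (9.92259 − 16.29522)/3 = 7.79838
T(2,1) = 7.92882 + (7.92882 − 9.92259)/3 = 7.26423
T(3,1) = 7.39435 + (7.39435 − 7.92882)/3 = 7.21619
T(2,2) = 7.26423 + (7.26423 − 7.79838)/15 = 7.22862
T(3,2) = 7.21619 + (7.21619 − 7.26423)/15 = 7.21299
T(3,3) = 7.21299 + (7.21299 − 7.22862)/63 = 7.21274

7.213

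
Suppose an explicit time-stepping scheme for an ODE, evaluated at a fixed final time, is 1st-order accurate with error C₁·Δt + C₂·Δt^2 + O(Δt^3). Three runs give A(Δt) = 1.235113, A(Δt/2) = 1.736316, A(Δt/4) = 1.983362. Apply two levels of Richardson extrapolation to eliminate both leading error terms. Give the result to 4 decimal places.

First eliminate the Δt term (factor 2^1 = 2):
  B₁ = (2·1.736316 − 1.235113)/1 = 2.237519
  B₂ = (2·1.983362 − 1.736316)/1 = 2.230408
Then eliminate the Δt^2 term (factor 2^2 = 4):
  (4·2.230408 − 2.237519)/3 = 2.228038

2.2280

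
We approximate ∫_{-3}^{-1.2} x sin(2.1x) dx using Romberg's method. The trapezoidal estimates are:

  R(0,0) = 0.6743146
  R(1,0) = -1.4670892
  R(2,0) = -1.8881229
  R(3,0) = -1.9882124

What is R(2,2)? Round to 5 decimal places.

-2.01831

Richardson extrapolation on the trapezoidal column (denominator 4−1=3):
R(1,1) = -1.4670892 + (-1.4670892 − 0.6743146)/3 = -2.1808905
R(2,1) = (4·(-1.8881229) − (-1.4670892)) / 3 = -2.0284675
R(2,2) = (16·(-2.0284675) − (-2.1808905)) / 15 = -2.0183060
(Column j=1 coincides with Simpson's rule on the same nodes.)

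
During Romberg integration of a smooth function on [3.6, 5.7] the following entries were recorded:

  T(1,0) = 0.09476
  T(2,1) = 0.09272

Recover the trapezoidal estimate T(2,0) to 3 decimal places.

0.093

From T(2,1) = (4·T(2,0) − T(1,0))/3, solve for T(2,0):
4·T(2,0) = 3·0.09272 + 0.09476 = 0.37292
T(2,0) = 0.09323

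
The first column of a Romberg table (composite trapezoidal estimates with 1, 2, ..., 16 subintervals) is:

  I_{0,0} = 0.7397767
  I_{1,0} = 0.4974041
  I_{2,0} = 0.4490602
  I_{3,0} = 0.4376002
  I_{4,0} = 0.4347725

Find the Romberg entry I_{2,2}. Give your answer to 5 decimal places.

0.43403

Richardson extrapolation on the trapezoidal column (denominator 4−1=3):
I_{1,1} = 0.4974041 + (0.4974041 − 0.7397767)/3 = 0.4166132
I_{2,1} = (4·0.4490602 − 0.4974041) / 3 = 0.4329456
I_{2,2} = (16·0.4329456 − 0.4166132) / 15 = 0.4340344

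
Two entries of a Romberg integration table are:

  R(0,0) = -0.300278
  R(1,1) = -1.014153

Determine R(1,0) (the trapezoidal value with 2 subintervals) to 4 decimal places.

From R(1,1) = (4·R(1,0) − R(0,0))/3, solve for R(1,0):
4·R(1,0) = 3·(-1.014153) + (-0.300278) = -3.342737
R(1,0) = -0.835684

-0.8357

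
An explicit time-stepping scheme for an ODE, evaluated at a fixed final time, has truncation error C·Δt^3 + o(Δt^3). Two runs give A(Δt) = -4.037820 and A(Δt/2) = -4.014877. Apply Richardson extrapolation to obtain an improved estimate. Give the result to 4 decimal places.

-4.0116

The leading error scales as Δt^3; refining by a factor of 2 reduces it by 2^3 = 8.
Extrapolated value = (8·A(Δt/2) − A(Δt)) / (8 − 1)
= (8·(-4.014877) − (-4.037820)) / 7
= -28.081196 / 7 = -4.011599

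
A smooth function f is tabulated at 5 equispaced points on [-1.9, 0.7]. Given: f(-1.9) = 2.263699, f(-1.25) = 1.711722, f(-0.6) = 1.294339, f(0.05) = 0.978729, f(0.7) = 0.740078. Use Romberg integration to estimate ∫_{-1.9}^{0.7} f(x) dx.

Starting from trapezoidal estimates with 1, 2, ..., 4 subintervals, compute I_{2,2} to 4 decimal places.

I_{0,0} (trapezoid, 1 panel, h=2.6000): 3.904910
I_{1,0} (trapezoid, 2 panels, h=1.3000): 3.635096
I_{2,0} (trapezoid, 4 panels, h=0.6500): 3.566341
I_{1,1} = 3.635096 + (3.635096 − 3.904910)/3 = 3.545158
I_{2,1} = 3.566341 + (3.566341 − 3.635096)/3 = 3.543423
I_{2,2} = 3.543423 + (3.543423 − 3.545158)/15 = 3.543307

3.5433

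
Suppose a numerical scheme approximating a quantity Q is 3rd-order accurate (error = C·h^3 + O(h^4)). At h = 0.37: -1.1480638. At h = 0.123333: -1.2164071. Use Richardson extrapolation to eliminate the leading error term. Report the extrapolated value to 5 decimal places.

Extrapolated value = (27·A(h/3) − A(h)) / (27 − 1)
= (27·(-1.2164071) − (-1.1480638)) / 26
= -31.6949279 / 26 = -1.2190357

-1.21904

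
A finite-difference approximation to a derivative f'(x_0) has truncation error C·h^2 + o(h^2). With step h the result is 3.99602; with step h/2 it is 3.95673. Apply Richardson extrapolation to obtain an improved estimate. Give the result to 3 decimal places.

Extrapolated value = (4·A(h/2) − A(h)) / (4 − 1)
= (4·3.95673 − 3.99602) / 3
= 11.83090 / 3 = 3.94363

3.944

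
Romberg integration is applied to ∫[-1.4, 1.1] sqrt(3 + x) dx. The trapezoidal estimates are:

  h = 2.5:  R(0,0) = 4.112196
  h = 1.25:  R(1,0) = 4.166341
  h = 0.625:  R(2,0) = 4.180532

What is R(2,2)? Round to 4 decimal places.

Richardson extrapolation on the trapezoidal column (denominator 4−1=3):
R(1,1) = 4.166341 + (4.166341 − 4.112196)/3 = 4.184389
R(2,1) = (4·4.180532 − 4.166341) / 3 = 4.185262
R(2,2) = (16·4.185262 − 4.184389) / 15 = 4.185320

4.1853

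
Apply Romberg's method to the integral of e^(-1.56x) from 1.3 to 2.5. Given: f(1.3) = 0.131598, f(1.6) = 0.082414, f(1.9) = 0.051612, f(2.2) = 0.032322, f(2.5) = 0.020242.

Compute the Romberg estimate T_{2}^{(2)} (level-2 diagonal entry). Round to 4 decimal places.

0.0714

T_{0}^{(0)} (trapezoid, 1 panel, h=1.2000): 0.091104
T_{1}^{(0)} (trapezoid, 2 panels, h=0.6000): 0.076519
T_{2}^{(0)} (trapezoid, 4 panels, h=0.3000): 0.072680
T_{1}^{(1)} = 0.076519 + (0.076519 − 0.091104)/3 = 0.071657
T_{2}^{(1)} = 0.072680 + (0.072680 − 0.076519)/3 = 0.071400
T_{2}^{(2)} = 0.071400 + (0.071400 − 0.071657)/15 = 0.071383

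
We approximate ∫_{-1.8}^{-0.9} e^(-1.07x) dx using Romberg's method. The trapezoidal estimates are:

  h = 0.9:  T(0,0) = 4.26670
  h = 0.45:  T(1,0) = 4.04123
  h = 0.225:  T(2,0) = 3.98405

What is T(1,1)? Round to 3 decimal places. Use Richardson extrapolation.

3.966

Richardson extrapolation on the trapezoidal column (denominator 4−1=3):
T(1,1) = (4·4.04123 − 4.26670) / 3 = 3.96607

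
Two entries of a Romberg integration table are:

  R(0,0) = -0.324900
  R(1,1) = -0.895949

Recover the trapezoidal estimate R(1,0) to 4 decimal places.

From R(1,1) = (4·R(1,0) − R(0,0))/3, solve for R(1,0):
4·R(1,0) = 3·(-0.895949) + (-0.324900) = -3.012747
R(1,0) = -0.753187

-0.7532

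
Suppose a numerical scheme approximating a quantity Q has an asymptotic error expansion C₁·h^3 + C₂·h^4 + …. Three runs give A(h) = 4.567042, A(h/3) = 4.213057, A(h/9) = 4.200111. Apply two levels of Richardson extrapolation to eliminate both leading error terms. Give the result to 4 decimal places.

4.1996

First eliminate the h^3 term (factor 3^3 = 27):
  B₁ = (27·4.213057 − 4.567042)/26 = 4.199442
  B₂ = (27·4.200111 − 4.213057)/26 = 4.199613
Then eliminate the h^4 term (factor 3^4 = 81):
  (81·4.199613 − 4.199442)/80 = 4.199615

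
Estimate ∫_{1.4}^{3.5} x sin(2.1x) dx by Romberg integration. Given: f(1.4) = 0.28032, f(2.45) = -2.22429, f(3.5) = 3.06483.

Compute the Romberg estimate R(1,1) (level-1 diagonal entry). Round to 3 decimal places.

-1.943

R(0,0) (trapezoid, 1 panel, h=2.1000): 3.51241
R(1,0) (trapezoid, 2 panels, h=1.0500): -0.57930
R(1,1) = -0.57930 + (-0.57930 − 3.51241)/3 = -1.94320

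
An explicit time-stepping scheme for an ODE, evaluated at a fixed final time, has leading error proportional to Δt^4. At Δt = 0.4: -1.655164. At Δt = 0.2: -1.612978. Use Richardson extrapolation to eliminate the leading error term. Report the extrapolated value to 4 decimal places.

Extrapolated value = (16·A(Δt/2) − A(Δt)) / (16 − 1)
= (16·(-1.612978) − (-1.655164)) / 15
= -24.152484 / 15 = -1.610166

-1.6102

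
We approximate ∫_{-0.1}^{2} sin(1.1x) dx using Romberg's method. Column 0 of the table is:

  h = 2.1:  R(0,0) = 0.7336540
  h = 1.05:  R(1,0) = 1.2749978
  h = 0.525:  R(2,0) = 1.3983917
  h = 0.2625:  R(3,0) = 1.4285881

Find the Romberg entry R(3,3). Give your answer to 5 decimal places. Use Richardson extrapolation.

Richardson extrapolation on the trapezoidal column (denominator 4−1=3):
R(1,1) = 1.2749978 + (1.2749978 − 0.7336540)/3 = 1.4554457
R(2,1) = 1.3983917 + (1.3983917 − 1.2749978)/3 = 1.4395230
R(3,1) = (4·1.4285881 − 1.3983917) / 3 = 1.4386536
R(2,2) = 1.4395230 + (1.4395230 − 1.4554457)/15 = 1.4384615
R(3,2) = 1.4386536 + (1.4386536 − 1.4395230)/15 = 1.4385956
R(3,3) = (64·1.4385956 − 1.4384615) / 63 = 1.4385977
(Column j=1 coincides with Simpson's rule on the same nodes.)

1.43860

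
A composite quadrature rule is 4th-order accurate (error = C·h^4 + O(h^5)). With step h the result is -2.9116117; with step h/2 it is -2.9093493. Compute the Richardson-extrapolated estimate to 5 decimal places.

-2.90920

Extrapolated value = (16·A(h/2) − A(h)) / (16 − 1)
= (16·(-2.9093493) − (-2.9116117)) / 15
= -43.6379771 / 15 = -2.9091985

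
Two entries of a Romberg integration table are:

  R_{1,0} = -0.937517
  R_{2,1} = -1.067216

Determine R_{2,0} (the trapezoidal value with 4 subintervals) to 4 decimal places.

From R_{2,1} = (4·R_{2,0} − R_{1,0})/3, solve for R_{2,0}:
4·R_{2,0} = 3·(-1.067216) + (-0.937517) = -4.139165
R_{2,0} = -1.034791

-1.0348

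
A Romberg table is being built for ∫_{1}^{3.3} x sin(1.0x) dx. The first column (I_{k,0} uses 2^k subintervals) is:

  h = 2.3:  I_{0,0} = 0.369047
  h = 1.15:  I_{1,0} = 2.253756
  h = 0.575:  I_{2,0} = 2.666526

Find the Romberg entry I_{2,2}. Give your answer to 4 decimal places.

I_{1,1} = (4·2.253756 − 0.369047) / 3 = 2.881992
I_{2,1} = 2.666526 + (2.666526 − 2.253756)/3 = 2.804116
I_{2,2} = (16·2.804116 − 2.881992) / 15 = 2.798924

2.7989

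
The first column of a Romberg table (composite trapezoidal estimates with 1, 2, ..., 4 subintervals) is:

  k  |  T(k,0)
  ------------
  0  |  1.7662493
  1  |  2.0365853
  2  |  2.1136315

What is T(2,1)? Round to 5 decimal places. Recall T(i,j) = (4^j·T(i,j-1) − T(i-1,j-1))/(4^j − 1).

T(2,1) = (4·2.1136315 − 2.0365853) / 3 = 2.1393136

2.13931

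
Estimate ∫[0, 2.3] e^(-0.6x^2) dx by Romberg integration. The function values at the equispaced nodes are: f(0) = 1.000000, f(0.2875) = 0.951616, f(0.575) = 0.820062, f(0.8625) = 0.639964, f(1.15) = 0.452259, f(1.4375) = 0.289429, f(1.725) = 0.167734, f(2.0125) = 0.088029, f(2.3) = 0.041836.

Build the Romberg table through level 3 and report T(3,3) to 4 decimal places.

T(0,0) (trapezoid, 1 panel, h=2.3000): 1.198111
T(1,0) (trapezoid, 2 panels, h=1.1500): 1.119154
T(2,0) (trapezoid, 4 panels, h=0.5750): 1.127559
T(3,0) (trapezoid, 8 panels, h=0.2875): 1.129878
T(1,1) = 1.119154 + (1.119154 − 1.198111)/3 = 1.092835
T(2,1) = 1.127559 + (1.127559 − 1.119154)/3 = 1.130361
T(3,1) = 1.129878 + (1.129878 − 1.127559)/3 = 1.130651
T(2,2) = 1.130361 + (1.130361 − 1.092835)/15 = 1.132863
T(3,2) = 1.130651 + (1.130651 − 1.130361)/15 = 1.130670
T(3,3) = 1.130670 + (1.130670 − 1.132863)/63 = 1.130635

1.1306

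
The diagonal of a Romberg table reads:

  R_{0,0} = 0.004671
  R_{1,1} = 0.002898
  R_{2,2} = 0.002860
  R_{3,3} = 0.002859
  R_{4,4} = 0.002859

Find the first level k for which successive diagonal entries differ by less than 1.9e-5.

k = 3

|R_{1,1} − R_{0,0}| = 0.001773 ≥ 1.9e-5
|R_{2,2} − R_{1,1}| = 0.000038 ≥ 1.9e-5
|R_{3,3} − R_{2,2}| = 0.000001 < 1.9e-5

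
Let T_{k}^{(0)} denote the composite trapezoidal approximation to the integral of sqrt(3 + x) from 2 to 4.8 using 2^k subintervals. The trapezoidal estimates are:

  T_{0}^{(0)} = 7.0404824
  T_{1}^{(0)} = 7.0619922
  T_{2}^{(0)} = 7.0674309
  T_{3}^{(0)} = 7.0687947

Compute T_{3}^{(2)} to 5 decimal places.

7.06925

T_{2}^{(1)} = (4·7.0674309 − 7.0619922) / 3 = 7.0692438
T_{3}^{(1)} = (4·7.0687947 − 7.0674309) / 3 = 7.0692493
T_{3}^{(2)} = (16·7.0692493 − 7.0692438) / 15 = 7.0692497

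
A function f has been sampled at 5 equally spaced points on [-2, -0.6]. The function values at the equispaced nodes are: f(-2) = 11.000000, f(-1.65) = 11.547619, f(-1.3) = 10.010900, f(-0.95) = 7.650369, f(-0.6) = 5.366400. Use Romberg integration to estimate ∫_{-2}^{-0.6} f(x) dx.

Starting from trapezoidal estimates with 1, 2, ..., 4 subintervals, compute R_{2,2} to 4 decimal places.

13.2072

R_{0,0} (trapezoid, 1 panel, h=1.4000): 11.456480
R_{1,0} (trapezoid, 2 panels, h=0.7000): 12.735870
R_{2,0} (trapezoid, 4 panels, h=0.3500): 13.087231
R_{1,1} = 12.735870 + (12.735870 − 11.456480)/3 = 13.162333
R_{2,1} = 13.087231 + (13.087231 − 12.735870)/3 = 13.204351
R_{2,2} = 13.204351 + (13.204351 − 13.162333)/15 = 13.207152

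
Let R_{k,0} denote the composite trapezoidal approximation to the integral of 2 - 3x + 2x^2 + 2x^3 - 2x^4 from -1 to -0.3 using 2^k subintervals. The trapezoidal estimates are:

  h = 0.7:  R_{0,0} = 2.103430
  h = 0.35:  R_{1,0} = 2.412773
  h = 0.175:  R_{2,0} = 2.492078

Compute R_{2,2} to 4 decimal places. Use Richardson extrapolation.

2.5187

Richardson extrapolation on the trapezoidal column (denominator 4−1=3):
R_{1,1} = 2.412773 + (2.412773 − 2.103430)/3 = 2.515887
R_{2,1} = (4·2.492078 − 2.412773) / 3 = 2.518513
R_{2,2} = (16·2.518513 − 2.515887) / 15 = 2.518688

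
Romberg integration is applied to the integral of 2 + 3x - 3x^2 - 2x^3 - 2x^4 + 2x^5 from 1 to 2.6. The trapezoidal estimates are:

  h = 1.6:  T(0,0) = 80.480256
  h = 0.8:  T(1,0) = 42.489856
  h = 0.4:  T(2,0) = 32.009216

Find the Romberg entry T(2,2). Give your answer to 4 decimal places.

T(1,1) = 42.489856 + (42.489856 − 80.480256)/3 = 29.826389
T(2,1) = 32.009216 + (32.009216 − 42.489856)/3 = 28.515669
T(2,2) = 28.515669 + (28.515669 − 29.826389)/15 = 28.428288

28.4283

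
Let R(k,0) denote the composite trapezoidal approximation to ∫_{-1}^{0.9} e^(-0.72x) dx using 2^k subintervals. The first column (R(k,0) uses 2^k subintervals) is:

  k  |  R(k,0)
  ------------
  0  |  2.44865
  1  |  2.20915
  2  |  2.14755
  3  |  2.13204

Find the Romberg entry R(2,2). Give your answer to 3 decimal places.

2.127

Richardson extrapolation on the trapezoidal column (denominator 4−1=3):
R(1,1) = (4·2.20915 − 2.44865) / 3 = 2.12932
R(2,1) = (4·2.14755 − 2.20915) / 3 = 2.12702
R(2,2) = 2.12702 + (2.12702 − 2.12932)/15 = 2.12687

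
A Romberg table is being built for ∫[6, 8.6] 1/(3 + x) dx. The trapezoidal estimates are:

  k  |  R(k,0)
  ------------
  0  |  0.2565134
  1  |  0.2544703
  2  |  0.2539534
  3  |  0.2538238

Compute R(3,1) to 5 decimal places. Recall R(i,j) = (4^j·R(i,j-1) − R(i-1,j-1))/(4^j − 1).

0.25378

R(3,1) = (4·0.2538238 − 0.2539534) / 3 = 0.2537806
(Column j=1 coincides with Simpson's rule on the same nodes.)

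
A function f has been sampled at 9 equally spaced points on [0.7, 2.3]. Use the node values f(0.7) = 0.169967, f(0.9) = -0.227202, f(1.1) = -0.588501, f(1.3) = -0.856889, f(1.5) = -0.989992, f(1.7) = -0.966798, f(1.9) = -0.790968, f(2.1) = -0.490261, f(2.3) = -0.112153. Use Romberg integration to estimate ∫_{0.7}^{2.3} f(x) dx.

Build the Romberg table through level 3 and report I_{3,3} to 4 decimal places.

I_{0,0} (trapezoid, 1 panel, h=1.6000): 0.046251
I_{1,0} (trapezoid, 2 panels, h=0.8000): -0.768868
I_{2,0} (trapezoid, 4 panels, h=0.4000): -0.936222
I_{3,0} (trapezoid, 8 panels, h=0.2000): -0.976341
I_{1,1} = -0.768868 + (-0.768868 − 0.046251)/3 = -1.040574
I_{2,1} = -0.936222 + (-0.936222 − (-0.768868))/3 = -0.992007
I_{3,1} = -0.976341 + (-0.976341 − (-0.936222))/3 = -0.989714
I_{2,2} = -0.992007 + (-0.992007 − (-1.040574))/15 = -0.988769
I_{3,2} = -0.989714 + (-0.989714 − (-0.992007))/15 = -0.989561
I_{3,3} = -0.989561 + (-0.989561 − (-0.988769))/63 = -0.989574

-0.9896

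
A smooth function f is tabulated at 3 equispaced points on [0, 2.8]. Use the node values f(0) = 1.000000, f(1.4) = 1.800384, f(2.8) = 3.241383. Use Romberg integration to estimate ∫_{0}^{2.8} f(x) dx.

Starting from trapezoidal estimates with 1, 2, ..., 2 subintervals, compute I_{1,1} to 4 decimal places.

5.3400

I_{0,0} (trapezoid, 1 panel, h=2.8000): 5.937936
I_{1,0} (trapezoid, 2 panels, h=1.4000): 5.489506
I_{1,1} = 5.489506 + (5.489506 − 5.937936)/3 = 5.340029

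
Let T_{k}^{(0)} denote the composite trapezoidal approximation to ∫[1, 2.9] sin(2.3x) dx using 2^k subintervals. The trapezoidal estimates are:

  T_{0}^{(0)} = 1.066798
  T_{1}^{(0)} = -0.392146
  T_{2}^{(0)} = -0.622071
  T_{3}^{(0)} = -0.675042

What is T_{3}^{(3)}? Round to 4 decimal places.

-0.6924

Richardson extrapolation on the trapezoidal column (denominator 4−1=3):
T_{1}^{(1)} = -0.392146 + (-0.392146 − 1.066798)/3 = -0.878461
T_{2}^{(1)} = -0.622071 + (-0.622071 − (-0.392146))/3 = -0.698713
T_{3}^{(1)} = -0.675042 + (-0.675042 − (-0.622071))/3 = -0.692699
T_{2}^{(2)} = -0.698713 + (-0.698713 − (-0.878461))/15 = -0.686730
T_{3}^{(2)} = (16·(-0.692699) − (-0.698713)) / 15 = -0.692298
T_{3}^{(3)} = (64·(-0.692298) − (-0.686730)) / 63 = -0.692386
(Column j=1 coincides with Simpson's rule on the same nodes.)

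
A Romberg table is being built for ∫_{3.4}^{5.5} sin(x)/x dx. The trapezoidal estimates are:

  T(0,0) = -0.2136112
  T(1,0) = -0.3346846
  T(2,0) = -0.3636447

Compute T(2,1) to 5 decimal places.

-0.37330

T(2,1) = -0.3636447 + (-0.3636447 − (-0.3346846))/3 = -0.3732981
(Column j=1 coincides with Simpson's rule on the same nodes.)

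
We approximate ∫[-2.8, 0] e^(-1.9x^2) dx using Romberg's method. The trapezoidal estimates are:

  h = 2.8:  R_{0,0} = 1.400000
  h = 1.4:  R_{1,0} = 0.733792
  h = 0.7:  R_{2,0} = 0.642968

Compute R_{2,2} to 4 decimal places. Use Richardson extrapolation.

R_{1,1} = 0.733792 + (0.733792 − 1.400000)/3 = 0.511723
R_{2,1} = (4·0.642968 − 0.733792) / 3 = 0.612693
R_{2,2} = (16·0.612693 − 0.511723) / 15 = 0.619424
(Column j=1 coincides with Simpson's rule on the same nodes.)

0.6194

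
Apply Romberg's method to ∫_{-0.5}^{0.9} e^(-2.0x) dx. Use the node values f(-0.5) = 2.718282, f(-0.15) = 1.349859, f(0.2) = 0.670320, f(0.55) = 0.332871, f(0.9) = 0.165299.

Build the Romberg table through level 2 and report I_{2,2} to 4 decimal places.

I_{0,0} (trapezoid, 1 panel, h=1.4000): 2.018507
I_{1,0} (trapezoid, 2 panels, h=0.7000): 1.478477
I_{2,0} (trapezoid, 4 panels, h=0.3500): 1.328194
I_{1,1} = 1.478477 + (1.478477 − 2.018507)/3 = 1.298467
I_{2,1} = 1.328194 + (1.328194 − 1.478477)/3 = 1.278100
I_{2,2} = 1.278100 + (1.278100 − 1.298467)/15 = 1.276742

1.2767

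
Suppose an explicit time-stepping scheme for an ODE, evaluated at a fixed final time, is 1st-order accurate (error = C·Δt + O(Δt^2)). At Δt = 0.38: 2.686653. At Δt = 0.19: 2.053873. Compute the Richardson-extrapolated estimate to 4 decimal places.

The leading error scales as Δt; refining by a factor of 2 reduces it by 2^1 = 2.
Extrapolated value = (2·A(Δt/2) − A(Δt)) / (2 − 1)
= (2·2.053873 − 2.686653) / 1
= 1.421093 / 1 = 1.421093

1.4211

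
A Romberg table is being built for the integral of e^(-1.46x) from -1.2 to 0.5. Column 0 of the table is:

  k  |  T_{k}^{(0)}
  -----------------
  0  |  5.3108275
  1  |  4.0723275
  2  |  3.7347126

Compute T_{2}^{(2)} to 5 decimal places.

3.61969

T_{1}^{(1)} = 4.0723275 + (4.0723275 − 5.3108275)/3 = 3.6594942
T_{2}^{(1)} = 3.7347126 + (3.7347126 − 4.0723275)/3 = 3.6221743
T_{2}^{(2)} = (16·3.6221743 − 3.6594942) / 15 = 3.6196863
(Column j=1 coincides with Simpson's rule on the same nodes.)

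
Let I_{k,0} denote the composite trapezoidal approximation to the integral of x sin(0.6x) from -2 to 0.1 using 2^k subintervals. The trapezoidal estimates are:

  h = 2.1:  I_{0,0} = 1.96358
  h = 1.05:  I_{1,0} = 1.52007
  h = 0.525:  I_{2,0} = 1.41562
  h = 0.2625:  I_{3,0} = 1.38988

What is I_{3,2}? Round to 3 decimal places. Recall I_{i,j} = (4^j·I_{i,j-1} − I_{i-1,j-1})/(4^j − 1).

1.381

I_{2,1} = 1.41562 + (1.41562 − 1.52007)/3 = 1.38080
I_{3,1} = 1.38988 + (1.38988 − 1.41562)/3 = 1.38130
I_{3,2} = 1.38130 + (1.38130 − 1.38080)/15 = 1.38133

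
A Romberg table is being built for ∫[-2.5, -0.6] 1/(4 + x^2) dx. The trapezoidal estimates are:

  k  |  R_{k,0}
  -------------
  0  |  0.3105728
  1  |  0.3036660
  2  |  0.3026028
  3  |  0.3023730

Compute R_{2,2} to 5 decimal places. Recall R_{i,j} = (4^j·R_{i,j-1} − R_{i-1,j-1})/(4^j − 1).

0.30231

Richardson extrapolation on the trapezoidal column (denominator 4−1=3):
R_{1,1} = 0.3036660 + (0.3036660 − 0.3105728)/3 = 0.3013637
R_{2,1} = 0.3026028 + (0.3026028 − 0.3036660)/3 = 0.3022484
R_{2,2} = 0.3022484 + (0.3022484 − 0.3013637)/15 = 0.3023074
(Column j=1 coincides with Simpson's rule on the same nodes.)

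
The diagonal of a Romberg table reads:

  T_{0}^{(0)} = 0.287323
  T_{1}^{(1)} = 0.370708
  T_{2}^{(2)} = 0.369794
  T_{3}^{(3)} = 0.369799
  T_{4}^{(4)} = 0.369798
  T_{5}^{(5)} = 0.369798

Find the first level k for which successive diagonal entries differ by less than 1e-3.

|T_{1}^{(1)} − T_{0}^{(0)}| = 0.083385 ≥ 1e-3
|T_{2}^{(2)} − T_{1}^{(1)}| = 0.000914 < 1e-3

k = 2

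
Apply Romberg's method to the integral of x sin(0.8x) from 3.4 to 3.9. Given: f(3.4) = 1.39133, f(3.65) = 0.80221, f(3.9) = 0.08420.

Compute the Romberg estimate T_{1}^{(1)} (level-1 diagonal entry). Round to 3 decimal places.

0.390

T_{0}^{(0)} (trapezoid, 1 panel, h=0.5000): 0.36888
T_{1}^{(0)} (trapezoid, 2 panels, h=0.2500): 0.38499
T_{1}^{(1)} = 0.38499 + (0.38499 − 0.36888)/3 = 0.39036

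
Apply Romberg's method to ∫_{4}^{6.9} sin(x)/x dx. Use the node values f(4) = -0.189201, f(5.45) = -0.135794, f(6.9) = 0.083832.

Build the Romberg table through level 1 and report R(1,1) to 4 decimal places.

-0.3135

R(0,0) (trapezoid, 1 panel, h=2.9000): -0.152785
R(1,0) (trapezoid, 2 panels, h=1.4500): -0.273294
R(1,1) = -0.273294 + (-0.273294 − (-0.152785))/3 = -0.313464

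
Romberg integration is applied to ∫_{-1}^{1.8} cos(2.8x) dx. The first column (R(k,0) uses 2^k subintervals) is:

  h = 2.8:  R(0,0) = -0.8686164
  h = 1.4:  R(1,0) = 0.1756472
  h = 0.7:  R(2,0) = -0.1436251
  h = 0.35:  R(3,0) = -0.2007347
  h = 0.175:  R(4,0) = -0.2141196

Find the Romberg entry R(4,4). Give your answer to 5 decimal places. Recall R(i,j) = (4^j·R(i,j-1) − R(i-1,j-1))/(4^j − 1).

-0.21852

R(1,1) = (4·0.1756472 − (-0.8686164)) / 3 = 0.5237351
R(2,1) = (4·(-0.1436251) − 0.1756472) / 3 = -0.2500492
R(3,1) = (4·(-0.2007347) − (-0.1436251)) / 3 = -0.2197712
R(4,1) = (4·(-0.2141196) − (-0.2007347)) / 3 = -0.2185812
R(2,2) = -0.2500492 + (-0.2500492 − 0.5237351)/15 = -0.3016348
R(3,2) = -0.2197712 + (-0.2197712 − (-0.2500492))/15 = -0.2177527
R(4,2) = -0.2185812 + (-0.2185812 − (-0.2197712))/15 = -0.2185019
R(3,3) = (64·(-0.2177527) − (-0.3016348)) / 63 = -0.2164212
R(4,3) = -0.2185019 + (-0.2185019 − (-0.2177527))/63 = -0.2185138
R(4,4) = -0.2185138 + (-0.2185138 − (-0.2164212))/255 = -0.2185220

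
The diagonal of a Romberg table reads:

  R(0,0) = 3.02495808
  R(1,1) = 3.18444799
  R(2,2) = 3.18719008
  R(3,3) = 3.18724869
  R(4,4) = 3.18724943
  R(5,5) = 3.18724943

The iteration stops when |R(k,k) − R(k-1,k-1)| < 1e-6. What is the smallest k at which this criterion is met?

|R(1,1) − R(0,0)| = 0.15948991 ≥ 1e-6
|R(2,2) − R(1,1)| = 0.00274209 ≥ 1e-6
|R(3,3) − R(2,2)| = 0.00005861 ≥ 1e-6
|R(4,4) − R(3,3)| = 0.00000074 < 1e-6

k = 4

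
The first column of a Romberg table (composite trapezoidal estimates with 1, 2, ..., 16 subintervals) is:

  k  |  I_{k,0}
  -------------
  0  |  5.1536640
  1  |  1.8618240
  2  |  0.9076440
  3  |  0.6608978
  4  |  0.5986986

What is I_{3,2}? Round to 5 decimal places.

0.57792

Richardson extrapolation on the trapezoidal column (denominator 4−1=3):
I_{2,1} = (4·0.9076440 − 1.8618240) / 3 = 0.5895840
I_{3,1} = (4·0.6608978 − 0.9076440) / 3 = 0.5786491
I_{3,2} = (16·0.5786491 − 0.5895840) / 15 = 0.5779201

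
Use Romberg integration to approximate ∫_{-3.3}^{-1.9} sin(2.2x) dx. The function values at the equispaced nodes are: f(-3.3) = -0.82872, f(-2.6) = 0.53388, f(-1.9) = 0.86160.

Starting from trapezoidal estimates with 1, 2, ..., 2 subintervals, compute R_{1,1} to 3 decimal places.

R_{0,0} (trapezoid, 1 panel, h=1.4000): 0.02302
R_{1,0} (trapezoid, 2 panels, h=0.7000): 0.38522
R_{1,1} = 0.38522 + (0.38522 − 0.02302)/3 = 0.50595

0.506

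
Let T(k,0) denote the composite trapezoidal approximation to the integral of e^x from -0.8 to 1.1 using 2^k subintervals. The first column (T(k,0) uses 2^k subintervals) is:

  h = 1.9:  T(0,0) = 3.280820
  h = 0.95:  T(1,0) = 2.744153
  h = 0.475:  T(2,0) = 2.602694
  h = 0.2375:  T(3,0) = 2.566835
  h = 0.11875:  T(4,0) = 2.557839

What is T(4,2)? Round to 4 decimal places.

T(3,1) = (4·2.566835 − 2.602694) / 3 = 2.554882
T(4,1) = 2.557839 + (2.557839 − 2.566835)/3 = 2.554840
T(4,2) = 2.554840 + (2.554840 − 2.554882)/15 = 2.554837

2.5548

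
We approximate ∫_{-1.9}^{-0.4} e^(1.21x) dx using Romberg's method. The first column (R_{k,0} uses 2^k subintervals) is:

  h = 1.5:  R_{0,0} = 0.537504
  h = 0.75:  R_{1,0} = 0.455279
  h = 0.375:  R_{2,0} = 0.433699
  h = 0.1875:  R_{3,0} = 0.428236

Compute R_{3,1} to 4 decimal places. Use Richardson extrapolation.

R_{3,1} = 0.428236 + (0.428236 − 0.433699)/3 = 0.426415

0.4264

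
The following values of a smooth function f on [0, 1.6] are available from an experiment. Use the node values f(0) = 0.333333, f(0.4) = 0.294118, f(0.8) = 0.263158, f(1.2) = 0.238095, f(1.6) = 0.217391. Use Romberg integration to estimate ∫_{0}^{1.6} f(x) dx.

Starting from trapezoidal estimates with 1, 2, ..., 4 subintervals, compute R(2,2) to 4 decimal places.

0.4274

R(0,0) (trapezoid, 1 panel, h=1.6000): 0.440579
R(1,0) (trapezoid, 2 panels, h=0.8000): 0.430816
R(2,0) (trapezoid, 4 panels, h=0.4000): 0.428293
R(1,1) = 0.430816 + (0.430816 − 0.440579)/3 = 0.427562
R(2,1) = 0.428293 + (0.428293 − 0.430816)/3 = 0.427452
R(2,2) = 0.427452 + (0.427452 − 0.427562)/15 = 0.427445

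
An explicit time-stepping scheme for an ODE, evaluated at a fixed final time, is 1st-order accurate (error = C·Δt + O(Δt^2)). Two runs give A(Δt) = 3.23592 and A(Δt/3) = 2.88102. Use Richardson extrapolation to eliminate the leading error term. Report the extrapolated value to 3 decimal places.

2.704

The leading error scales as Δt; refining by a factor of 3 reduces it by 3^1 = 3.
Extrapolated value = (3·A(Δt/3) − A(Δt)) / (3 − 1)
= (3·2.88102 − 3.23592) / 2
= 5.40714 / 2 = 2.70357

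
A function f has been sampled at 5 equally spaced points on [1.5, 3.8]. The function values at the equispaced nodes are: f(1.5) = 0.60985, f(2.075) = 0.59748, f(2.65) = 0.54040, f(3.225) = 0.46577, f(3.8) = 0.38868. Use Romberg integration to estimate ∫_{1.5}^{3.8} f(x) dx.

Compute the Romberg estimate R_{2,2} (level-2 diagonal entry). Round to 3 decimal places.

1.214

R_{0,0} (trapezoid, 1 panel, h=2.3000): 1.14831
R_{1,0} (trapezoid, 2 panels, h=1.1500): 1.19561
R_{2,0} (trapezoid, 4 panels, h=0.5750): 1.20918
R_{1,1} = 1.19561 + (1.19561 − 1.14831)/3 = 1.21138
R_{2,1} = 1.20918 + (1.20918 − 1.19561)/3 = 1.21370
R_{2,2} = 1.21370 + (1.21370 − 1.21138)/15 = 1.21385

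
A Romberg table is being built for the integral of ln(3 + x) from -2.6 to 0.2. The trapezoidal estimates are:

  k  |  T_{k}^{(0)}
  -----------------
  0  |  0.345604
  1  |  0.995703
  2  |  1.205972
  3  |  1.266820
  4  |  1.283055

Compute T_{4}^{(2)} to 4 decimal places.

1.2886

Richardson extrapolation on the trapezoidal column (denominator 4−1=3):
T_{3}^{(1)} = 1.266820 + (1.266820 − 1.205972)/3 = 1.287103
T_{4}^{(1)} = 1.283055 + (1.283055 − 1.266820)/3 = 1.288467
T_{4}^{(2)} = 1.288467 + (1.288467 − 1.287103)/15 = 1.288558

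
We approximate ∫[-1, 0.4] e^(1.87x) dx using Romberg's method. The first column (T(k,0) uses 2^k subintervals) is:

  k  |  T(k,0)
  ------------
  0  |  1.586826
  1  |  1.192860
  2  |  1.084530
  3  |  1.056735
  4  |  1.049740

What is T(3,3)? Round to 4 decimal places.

T(1,1) = 1.192860 + (1.192860 − 1.586826)/3 = 1.061538
T(2,1) = 1.084530 + (1.084530 − 1.192860)/3 = 1.048420
T(3,1) = (4·1.056735 − 1.084530) / 3 = 1.047470
T(2,2) = (16·1.048420 − 1.061538) / 15 = 1.047545
T(3,2) = (16·1.047470 − 1.048420) / 15 = 1.047407
T(3,3) = 1.047407 + (1.047407 − 1.047545)/63 = 1.047405
(Column j=1 coincides with Simpson's rule on the same nodes.)

1.0474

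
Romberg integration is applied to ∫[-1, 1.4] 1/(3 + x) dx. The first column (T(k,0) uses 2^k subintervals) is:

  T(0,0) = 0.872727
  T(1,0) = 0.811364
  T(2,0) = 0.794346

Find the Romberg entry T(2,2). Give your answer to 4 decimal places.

0.7885

T(1,1) = (4·0.811364 − 0.872727) / 3 = 0.790910
T(2,1) = 0.794346 + (0.794346 − 0.811364)/3 = 0.788673
T(2,2) = 0.788673 + (0.788673 − 0.790910)/15 = 0.788524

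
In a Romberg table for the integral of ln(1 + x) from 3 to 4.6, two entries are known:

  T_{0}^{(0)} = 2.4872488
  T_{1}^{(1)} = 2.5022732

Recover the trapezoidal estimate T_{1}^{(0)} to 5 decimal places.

2.49852

From T_{1}^{(1)} = (4·T_{1}^{(0)} − T_{0}^{(0)})/3, solve for T_{1}^{(0)}:
4·T_{1}^{(0)} = 3·2.5022732 + 2.4872488 = 9.9940684
T_{1}^{(0)} = 2.4985171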